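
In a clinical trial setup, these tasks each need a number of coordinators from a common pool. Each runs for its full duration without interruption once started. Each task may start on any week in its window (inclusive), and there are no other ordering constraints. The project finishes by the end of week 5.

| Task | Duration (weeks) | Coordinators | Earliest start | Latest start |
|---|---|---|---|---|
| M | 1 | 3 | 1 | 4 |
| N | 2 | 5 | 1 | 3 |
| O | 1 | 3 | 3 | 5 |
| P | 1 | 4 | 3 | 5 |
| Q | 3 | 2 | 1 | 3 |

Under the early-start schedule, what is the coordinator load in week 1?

10

At early start, week 1 has: M, N, Q.
Demand: 3 + 5 + 2 = 10.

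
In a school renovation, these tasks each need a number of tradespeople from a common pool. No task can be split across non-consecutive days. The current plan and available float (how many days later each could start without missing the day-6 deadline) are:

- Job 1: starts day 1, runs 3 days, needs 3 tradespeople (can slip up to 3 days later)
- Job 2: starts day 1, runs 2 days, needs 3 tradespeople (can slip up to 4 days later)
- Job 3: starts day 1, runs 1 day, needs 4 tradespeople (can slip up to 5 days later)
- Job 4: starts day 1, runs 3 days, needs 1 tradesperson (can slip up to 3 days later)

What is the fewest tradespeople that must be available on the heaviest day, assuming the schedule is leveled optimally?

Early-start (Job 1@1, Job 2@1, Job 3@1, Job 4@1) gives peak 11: d1:11  d2:7  d3:4  d4:0  d5:0  d6:0.
Shift Job 2→4, Job 3→6.
Schedule Job 1@1, Job 2@4, Job 3@6, Job 4@1: d1:4  d2:4  d3:4  d4:3  d5:3  d6:4 — peak 4.
Total tradesperson-days = 22 over 6 days ⇒ peak ≥ ⌈22/6⌉ = 4, so 4 is optimal.

4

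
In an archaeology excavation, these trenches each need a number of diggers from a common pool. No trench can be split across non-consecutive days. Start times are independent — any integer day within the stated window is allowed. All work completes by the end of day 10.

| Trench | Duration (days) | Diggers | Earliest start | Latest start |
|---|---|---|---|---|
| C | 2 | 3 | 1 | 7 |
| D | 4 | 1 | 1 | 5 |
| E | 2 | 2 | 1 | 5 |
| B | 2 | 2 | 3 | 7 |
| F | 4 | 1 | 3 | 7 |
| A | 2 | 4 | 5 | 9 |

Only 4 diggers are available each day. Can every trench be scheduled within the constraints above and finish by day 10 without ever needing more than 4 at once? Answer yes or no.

Schedule C@1, D@1, E@3, B@5, F@3, A@7: d1:4  d2:4  d3:4  d4:4  d5:3  d6:3  d7:4  d8:4  d9:0  d10:0 — peak 4 ≤ 4.

yes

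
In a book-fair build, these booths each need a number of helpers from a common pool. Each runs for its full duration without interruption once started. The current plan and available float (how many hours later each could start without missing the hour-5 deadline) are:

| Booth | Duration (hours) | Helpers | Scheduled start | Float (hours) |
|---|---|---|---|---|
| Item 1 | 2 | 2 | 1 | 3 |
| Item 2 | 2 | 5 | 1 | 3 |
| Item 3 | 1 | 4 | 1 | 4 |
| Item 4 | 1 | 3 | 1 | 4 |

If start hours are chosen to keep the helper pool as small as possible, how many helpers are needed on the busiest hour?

5

Early-start (Item 1@1, Item 2@1, Item 3@1, Item 4@1) gives peak 14: h1:14  h2:7  h3:0  h4:0  h5:0.
Shift Item 2→3, Item 3→5.
Schedule Item 1@1, Item 2@3, Item 3@5, Item 4@1: h1:5  h2:2  h3:5  h4:5  h5:4 — peak 5.
Total helper-hours = 21 over 5 hours ⇒ peak ≥ ⌈21/5⌉ = 5, so 5 is optimal.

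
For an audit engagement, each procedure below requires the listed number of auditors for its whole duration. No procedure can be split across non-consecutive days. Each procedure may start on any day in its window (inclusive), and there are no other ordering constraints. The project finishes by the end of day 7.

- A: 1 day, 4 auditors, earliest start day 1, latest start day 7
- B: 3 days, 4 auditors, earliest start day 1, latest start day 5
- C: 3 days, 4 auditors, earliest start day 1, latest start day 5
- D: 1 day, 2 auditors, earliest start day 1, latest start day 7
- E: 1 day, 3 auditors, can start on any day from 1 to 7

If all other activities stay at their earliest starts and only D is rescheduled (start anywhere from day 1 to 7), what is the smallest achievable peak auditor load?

D@1: d1:17  d2:8  d3:8  d4:0  d5:0  d6:0  d7:0 → peak 17
D@2: d1:15  d2:10  d3:8  d4:0  d5:0  d6:0  d7:0 → peak 15
D@3: d1:15  d2:8  d3:10  d4:0  d5:0  d6:0  d7:0 → peak 15
D@4: d1:15  d2:8  d3:8  d4:2  d5:0  d6:0  d7:0 → peak 15
D@5: d1:15  d2:8  d3:8  d4:0  d5:2  d6:0  d7:0 → peak 15
D@6: d1:15  d2:8  d3:8  d4:0  d5:0  d6:2  d7:0 → peak 15
D@7: d1:15  d2:8  d3:8  d4:0  d5:0  d6:0  d7:2 → peak 15
Best is D@2, peak 15.

15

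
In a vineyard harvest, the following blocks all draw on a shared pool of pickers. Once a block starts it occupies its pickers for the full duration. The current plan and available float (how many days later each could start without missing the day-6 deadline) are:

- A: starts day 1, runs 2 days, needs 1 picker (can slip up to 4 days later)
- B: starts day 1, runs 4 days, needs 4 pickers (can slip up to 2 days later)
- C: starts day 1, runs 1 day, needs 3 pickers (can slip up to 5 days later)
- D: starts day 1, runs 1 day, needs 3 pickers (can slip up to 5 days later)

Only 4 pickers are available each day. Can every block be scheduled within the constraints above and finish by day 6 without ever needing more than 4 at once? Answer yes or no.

yes

Schedule A@1, B@3, C@1, D@2: d1:4  d2:4  d3:4  d4:4  d5:4  d6:4 — peak 4 ≤ 4.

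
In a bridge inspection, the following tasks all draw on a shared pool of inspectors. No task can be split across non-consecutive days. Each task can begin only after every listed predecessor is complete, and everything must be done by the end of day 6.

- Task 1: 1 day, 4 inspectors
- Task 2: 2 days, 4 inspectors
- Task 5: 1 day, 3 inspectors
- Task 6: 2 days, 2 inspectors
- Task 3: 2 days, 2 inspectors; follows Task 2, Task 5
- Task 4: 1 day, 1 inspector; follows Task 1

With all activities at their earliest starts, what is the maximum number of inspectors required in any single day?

Early-start schedule: Task 1@1, Task 2@1, Task 5@1, Task 6@1, Task 3@3, Task 4@2.
Load per day: day 1: 13, day 2: 7, day 3: 2, day 4: 2, day 5: 0, day 6: 0.
Peak is 13.

13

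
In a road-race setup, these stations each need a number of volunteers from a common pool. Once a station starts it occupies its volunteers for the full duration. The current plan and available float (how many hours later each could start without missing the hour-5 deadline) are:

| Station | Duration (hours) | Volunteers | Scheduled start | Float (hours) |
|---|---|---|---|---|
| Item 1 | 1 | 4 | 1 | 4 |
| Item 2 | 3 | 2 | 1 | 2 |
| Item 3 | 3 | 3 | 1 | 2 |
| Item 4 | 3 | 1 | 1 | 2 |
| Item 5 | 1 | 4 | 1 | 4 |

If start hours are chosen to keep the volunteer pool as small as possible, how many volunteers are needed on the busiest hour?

6

Early-start (Item 1@1, Item 2@1, Item 3@1, Item 4@1, Item 5@1) gives peak 14: h1:14  h2:6  h3:6  h4:0  h5:0.
Shift Item 3→2, Item 4→2, Item 5→5.
Schedule Item 1@1, Item 2@1, Item 3@2, Item 4@2, Item 5@5: h1:6  h2:6  h3:6  h4:4  h5:4 — peak 6.
Total volunteer-hours = 26 over 5 hours ⇒ peak ≥ ⌈26/5⌉ = 6, so 6 is optimal.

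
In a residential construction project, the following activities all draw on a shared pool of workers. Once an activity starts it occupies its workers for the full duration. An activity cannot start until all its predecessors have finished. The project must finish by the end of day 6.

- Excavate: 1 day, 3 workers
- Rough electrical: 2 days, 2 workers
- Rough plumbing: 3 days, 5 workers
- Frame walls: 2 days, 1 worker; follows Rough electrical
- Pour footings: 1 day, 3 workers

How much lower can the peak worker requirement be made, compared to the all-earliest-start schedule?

7

Early-start peak: d1:13  d2:7  d3:6  d4:1  d5:0  d6:0 ⇒ 13.
Leveled (Excavate@1, Rough electrical@1, Rough plumbing@3, Frame walls@3, Pour footings@2): d1:5  d2:5  d3:6  d4:6  d5:5  d6:0 ⇒ 6.
Reduction 13 − 6 = 7.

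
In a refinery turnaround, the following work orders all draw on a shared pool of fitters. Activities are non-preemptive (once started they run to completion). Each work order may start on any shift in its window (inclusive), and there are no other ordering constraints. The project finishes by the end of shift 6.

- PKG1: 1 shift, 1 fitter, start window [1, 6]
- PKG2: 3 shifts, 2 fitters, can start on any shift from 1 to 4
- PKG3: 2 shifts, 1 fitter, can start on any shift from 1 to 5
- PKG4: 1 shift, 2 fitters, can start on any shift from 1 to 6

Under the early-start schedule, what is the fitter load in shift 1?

At early start, shift 1 has: PKG1, PKG2, PKG3, PKG4.
Demand: 1 + 2 + 1 + 2 = 6.

6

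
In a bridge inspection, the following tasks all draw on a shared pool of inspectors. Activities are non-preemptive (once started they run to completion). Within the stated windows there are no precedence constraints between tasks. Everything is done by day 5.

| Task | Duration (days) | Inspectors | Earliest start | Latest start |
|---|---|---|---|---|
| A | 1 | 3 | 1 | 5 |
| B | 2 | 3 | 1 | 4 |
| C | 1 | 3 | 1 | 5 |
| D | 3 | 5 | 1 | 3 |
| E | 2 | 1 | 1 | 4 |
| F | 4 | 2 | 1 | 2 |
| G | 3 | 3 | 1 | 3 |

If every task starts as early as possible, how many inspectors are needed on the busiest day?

20

Early-start schedule: A@1, B@1, C@1, D@1, E@1, F@1, G@1.
Load per day: day 1: 20, day 2: 14, day 3: 10, day 4: 2, day 5: 0.
Peak is 20.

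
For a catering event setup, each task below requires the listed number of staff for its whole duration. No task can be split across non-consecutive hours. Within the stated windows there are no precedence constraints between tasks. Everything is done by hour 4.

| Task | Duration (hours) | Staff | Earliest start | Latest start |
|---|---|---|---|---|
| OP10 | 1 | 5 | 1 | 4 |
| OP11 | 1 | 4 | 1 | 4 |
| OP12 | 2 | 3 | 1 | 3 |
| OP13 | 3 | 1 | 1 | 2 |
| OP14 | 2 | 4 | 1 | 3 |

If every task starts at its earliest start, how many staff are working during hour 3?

1

At early start, hour 3 has: OP13.
Demand: 1 = 1.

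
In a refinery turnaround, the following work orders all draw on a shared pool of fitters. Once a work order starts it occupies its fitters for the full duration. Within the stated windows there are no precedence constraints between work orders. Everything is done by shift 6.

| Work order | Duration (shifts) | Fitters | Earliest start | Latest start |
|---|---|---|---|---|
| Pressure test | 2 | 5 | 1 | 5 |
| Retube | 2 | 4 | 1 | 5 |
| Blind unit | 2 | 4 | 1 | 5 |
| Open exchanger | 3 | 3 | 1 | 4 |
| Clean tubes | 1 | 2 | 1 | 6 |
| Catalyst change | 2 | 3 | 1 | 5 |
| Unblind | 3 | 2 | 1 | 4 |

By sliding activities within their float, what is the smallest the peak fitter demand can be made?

Early-start (Pressure test@1, Retube@1, Blind unit@1, Open exchanger@1, Clean tubes@1, Catalyst change@1, Unblind@1) gives peak 23: s1:23  s2:21  s3:5  s4:0  s5:0  s6:0.
Shift Blind unit→3, Open exchanger→3, Clean tubes→3, Catalyst change→5, Unblind→4.
Schedule Pressure test@1, Retube@1, Blind unit@3, Open exchanger@3, Clean tubes@3, Catalyst change@5, Unblind@4: s1:9  s2:9  s3:9  s4:9  s5:8  s6:5 — peak 9.
Total fitter-shifts = 49 over 6 shifts ⇒ peak ≥ ⌈49/6⌉ = 9, so 9 is optimal.

9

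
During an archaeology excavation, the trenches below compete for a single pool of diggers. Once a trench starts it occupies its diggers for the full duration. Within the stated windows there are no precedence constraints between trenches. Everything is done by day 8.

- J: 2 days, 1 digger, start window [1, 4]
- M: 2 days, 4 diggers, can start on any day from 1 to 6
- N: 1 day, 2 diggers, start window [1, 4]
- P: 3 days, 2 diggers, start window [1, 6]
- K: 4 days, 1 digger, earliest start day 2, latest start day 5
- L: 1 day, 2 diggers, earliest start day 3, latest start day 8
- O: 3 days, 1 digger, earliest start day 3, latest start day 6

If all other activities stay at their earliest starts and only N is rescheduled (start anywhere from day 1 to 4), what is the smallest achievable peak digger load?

N@1: d1:9  d2:8  d3:6  d4:2  d5:2  d6:0  d7:0  d8:0 → peak 9
N@2: d1:7  d2:10  d3:6  d4:2  d5:2  d6:0  d7:0  d8:0 → peak 10
N@3: d1:7  d2:8  d3:8  d4:2  d5:2  d6:0  d7:0  d8:0 → peak 8
N@4: d1:7  d2:8  d3:6  d4:4  d5:2  d6:0  d7:0  d8:0 → peak 8
Best is N@3, peak 8.

8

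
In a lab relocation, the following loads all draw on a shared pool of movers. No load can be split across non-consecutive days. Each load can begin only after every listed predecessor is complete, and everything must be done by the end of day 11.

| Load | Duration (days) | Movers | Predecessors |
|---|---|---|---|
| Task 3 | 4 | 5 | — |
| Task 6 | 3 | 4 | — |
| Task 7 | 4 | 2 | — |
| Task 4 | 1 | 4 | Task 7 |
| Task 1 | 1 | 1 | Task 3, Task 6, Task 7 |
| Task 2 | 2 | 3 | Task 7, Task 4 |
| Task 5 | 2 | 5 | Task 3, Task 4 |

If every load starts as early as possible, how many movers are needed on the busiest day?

Early-start schedule: Task 3@1, Task 6@1, Task 7@1, Task 4@5, Task 1@5, Task 2@6, Task 5@6.
Load per day: day 1: 11, day 2: 11, day 3: 11, day 4: 7, day 5: 5, day 6: 8, day 7: 8, day 8: 0, day 9: 0, day 10: 0, day 11: 0.
Peak is 11.

11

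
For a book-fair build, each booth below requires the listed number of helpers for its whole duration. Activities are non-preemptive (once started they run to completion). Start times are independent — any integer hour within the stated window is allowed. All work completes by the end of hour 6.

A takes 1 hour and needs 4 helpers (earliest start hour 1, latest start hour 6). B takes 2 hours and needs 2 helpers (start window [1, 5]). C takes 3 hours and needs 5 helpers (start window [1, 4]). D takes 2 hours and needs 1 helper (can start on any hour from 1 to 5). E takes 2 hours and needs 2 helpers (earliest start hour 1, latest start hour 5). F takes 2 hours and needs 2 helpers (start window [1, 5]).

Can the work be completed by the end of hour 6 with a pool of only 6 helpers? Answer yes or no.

yes

Schedule A@1, B@1, C@4, D@3, E@2, F@2: h1:6  h2:6  h3:5  h4:6  h5:5  h6:5 — peak 6 ≤ 6.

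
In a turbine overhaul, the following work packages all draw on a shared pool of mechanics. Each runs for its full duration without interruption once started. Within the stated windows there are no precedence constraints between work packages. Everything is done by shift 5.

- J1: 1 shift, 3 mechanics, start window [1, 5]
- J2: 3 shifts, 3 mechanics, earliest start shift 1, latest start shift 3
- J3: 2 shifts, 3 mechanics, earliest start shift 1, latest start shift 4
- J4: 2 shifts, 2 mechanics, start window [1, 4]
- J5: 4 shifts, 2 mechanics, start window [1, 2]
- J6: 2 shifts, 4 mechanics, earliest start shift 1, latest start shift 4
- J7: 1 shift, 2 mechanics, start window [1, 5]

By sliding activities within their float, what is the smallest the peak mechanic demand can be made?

Early-start (J1@1, J2@1, J3@1, J4@1, J5@1, J6@1, J7@1) gives peak 19: s1:19  s2:14  s3:5  s4:2  s5:0.
Shift J3→2, J4→4, J6→4, J7→5.
Schedule J1@1, J2@1, J3@2, J4@4, J5@1, J6@4, J7@5: s1:8  s2:8  s3:8  s4:8  s5:8 — peak 8.
Total mechanic-shifts = 40 over 5 shifts ⇒ peak ≥ ⌈40/5⌉ = 8, so 8 is optimal.

8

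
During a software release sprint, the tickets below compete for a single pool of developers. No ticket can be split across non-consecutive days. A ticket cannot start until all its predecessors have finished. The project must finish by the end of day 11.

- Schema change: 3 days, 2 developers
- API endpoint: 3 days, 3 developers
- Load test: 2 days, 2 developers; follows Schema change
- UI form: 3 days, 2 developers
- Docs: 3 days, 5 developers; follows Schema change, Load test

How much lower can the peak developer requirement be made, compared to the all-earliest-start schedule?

Early-start peak: d1:7  d2:7  d3:7  d4:2  d5:2  d6:5  d7:5  d8:5  d9:0  d10:0  d11:0 ⇒ 7.
Leveled (Schema change@1, API endpoint@1, Load test@4, UI form@4, Docs@7): d1:5  d2:5  d3:5  d4:4  d5:4  d6:2  d7:5  d8:5  d9:5  d10:0  d11:0 ⇒ 5.
Reduction 7 − 5 = 2.

2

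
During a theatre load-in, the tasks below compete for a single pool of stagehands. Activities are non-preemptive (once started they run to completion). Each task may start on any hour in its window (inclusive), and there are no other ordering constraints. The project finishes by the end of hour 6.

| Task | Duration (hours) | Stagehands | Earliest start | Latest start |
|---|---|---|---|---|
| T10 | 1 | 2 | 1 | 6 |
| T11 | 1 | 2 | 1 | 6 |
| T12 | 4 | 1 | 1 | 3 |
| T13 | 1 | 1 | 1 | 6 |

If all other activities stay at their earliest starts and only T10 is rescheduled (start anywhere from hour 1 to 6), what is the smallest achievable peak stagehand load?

4

T10@1: h1:6  h2:1  h3:1  h4:1  h5:0  h6:0 → peak 6
T10@2: h1:4  h2:3  h3:1  h4:1  h5:0  h6:0 → peak 4
T10@3: h1:4  h2:1  h3:3  h4:1  h5:0  h6:0 → peak 4
T10@4: h1:4  h2:1  h3:1  h4:3  h5:0  h6:0 → peak 4
T10@5: h1:4  h2:1  h3:1  h4:1  h5:2  h6:0 → peak 4
T10@6: h1:4  h2:1  h3:1  h4:1  h5:0  h6:2 → peak 4
Best is T10@2, peak 4.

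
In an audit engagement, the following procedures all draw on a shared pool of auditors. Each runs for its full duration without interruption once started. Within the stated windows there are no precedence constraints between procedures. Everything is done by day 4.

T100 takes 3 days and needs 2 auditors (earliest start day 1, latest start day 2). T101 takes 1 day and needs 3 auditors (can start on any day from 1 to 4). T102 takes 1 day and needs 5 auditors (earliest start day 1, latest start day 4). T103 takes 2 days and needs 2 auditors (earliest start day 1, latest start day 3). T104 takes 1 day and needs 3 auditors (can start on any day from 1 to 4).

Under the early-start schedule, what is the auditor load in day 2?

4

At early start, day 2 has: T100, T103.
Demand: 2 + 2 = 4.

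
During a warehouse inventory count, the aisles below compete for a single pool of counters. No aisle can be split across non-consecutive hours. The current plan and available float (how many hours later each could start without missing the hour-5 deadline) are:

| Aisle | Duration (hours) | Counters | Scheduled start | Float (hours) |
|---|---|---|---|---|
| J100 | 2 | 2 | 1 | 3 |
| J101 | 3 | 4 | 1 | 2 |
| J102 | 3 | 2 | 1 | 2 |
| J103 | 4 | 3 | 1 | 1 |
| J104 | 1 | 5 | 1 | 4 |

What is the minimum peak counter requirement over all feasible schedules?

Early-start (J100@1, J101@1, J102@1, J103@1, J104@1) gives peak 16: h1:16  h2:11  h3:9  h4:3  h5:0.
Shift J102→3, J104→5.
Schedule J100@1, J101@1, J102@3, J103@1, J104@5: h1:9  h2:9  h3:9  h4:5  h5:7 — peak 9.

9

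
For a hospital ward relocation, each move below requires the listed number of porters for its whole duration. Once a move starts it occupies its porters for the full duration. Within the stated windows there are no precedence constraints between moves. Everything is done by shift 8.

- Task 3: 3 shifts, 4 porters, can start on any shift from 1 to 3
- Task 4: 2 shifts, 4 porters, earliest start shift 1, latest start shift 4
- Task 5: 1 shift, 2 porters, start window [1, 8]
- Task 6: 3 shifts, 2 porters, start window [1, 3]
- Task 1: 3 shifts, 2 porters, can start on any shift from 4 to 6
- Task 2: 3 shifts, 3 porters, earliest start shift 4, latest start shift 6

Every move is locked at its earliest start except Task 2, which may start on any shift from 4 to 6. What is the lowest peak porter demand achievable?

12

Task 2@4: s1:12  s2:10  s3:6  s4:5  s5:5  s6:5  s7:0  s8:0 → peak 12
Task 2@5: s1:12  s2:10  s3:6  s4:2  s5:5  s6:5  s7:3  s8:0 → peak 12
Task 2@6: s1:12  s2:10  s3:6  s4:2  s5:2  s6:5  s7:3  s8:3 → peak 12
Best is Task 2@4, peak 12.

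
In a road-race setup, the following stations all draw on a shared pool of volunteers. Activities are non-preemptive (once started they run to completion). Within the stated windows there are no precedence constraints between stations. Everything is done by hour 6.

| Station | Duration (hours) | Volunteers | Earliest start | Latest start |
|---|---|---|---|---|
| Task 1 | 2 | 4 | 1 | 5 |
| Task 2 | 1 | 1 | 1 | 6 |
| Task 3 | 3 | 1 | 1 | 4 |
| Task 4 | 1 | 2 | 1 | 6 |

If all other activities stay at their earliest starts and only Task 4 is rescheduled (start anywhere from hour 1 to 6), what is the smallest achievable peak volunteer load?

Task 4@1: h1:8  h2:5  h3:1  h4:0  h5:0  h6:0 → peak 8
Task 4@2: h1:6  h2:7  h3:1  h4:0  h5:0  h6:0 → peak 7
Task 4@3: h1:6  h2:5  h3:3  h4:0  h5:0  h6:0 → peak 6
Task 4@4: h1:6  h2:5  h3:1  h4:2  h5:0  h6:0 → peak 6
Task 4@5: h1:6  h2:5  h3:1  h4:0  h5:2  h6:0 → peak 6
Task 4@6: h1:6  h2:5  h3:1  h4:0  h5:0  h6:2 → peak 6
Best is Task 4@3, peak 6.

6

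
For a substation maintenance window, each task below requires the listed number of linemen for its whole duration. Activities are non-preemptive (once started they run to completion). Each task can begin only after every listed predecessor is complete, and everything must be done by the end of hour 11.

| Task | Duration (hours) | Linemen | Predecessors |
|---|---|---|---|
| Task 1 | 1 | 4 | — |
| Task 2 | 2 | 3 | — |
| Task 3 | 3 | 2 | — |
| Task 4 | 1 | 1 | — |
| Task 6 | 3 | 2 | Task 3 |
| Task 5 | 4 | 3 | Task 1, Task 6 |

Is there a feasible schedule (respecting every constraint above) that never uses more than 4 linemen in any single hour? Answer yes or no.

no

The minimum achievable peak is 5; 4 < 5, so no feasible schedule stays within the cap.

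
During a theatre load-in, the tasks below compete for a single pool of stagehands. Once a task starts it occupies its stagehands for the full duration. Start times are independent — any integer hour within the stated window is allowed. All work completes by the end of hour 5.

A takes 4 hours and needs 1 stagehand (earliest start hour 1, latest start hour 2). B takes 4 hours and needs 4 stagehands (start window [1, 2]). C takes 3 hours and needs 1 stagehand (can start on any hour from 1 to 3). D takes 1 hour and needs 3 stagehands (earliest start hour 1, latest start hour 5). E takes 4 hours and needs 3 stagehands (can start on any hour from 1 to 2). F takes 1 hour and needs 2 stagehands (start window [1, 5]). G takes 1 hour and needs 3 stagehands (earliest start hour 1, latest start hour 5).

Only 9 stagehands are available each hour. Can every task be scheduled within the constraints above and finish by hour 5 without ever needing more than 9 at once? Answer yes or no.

Schedule A@1, B@1, C@1, D@1, E@2, F@5, G@5: h1:9  h2:9  h3:9  h4:8  h5:8 — peak 9 ≤ 9.

yes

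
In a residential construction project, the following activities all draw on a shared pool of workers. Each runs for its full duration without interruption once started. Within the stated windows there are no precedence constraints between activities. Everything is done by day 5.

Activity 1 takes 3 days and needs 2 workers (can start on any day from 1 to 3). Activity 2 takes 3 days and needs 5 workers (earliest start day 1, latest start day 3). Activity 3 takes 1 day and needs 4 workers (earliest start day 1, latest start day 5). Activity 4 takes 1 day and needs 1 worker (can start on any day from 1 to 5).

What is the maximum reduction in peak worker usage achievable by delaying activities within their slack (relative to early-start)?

5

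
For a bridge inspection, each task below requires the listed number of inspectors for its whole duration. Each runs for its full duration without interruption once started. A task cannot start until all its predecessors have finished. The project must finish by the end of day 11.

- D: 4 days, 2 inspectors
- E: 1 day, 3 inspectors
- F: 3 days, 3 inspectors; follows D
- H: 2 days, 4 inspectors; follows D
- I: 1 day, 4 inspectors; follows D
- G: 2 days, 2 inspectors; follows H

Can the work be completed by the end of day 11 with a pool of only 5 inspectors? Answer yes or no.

Schedule D@1, E@1, F@7, H@5, I@10, G@7: d1:5  d2:2  d3:2  d4:2  d5:4  d6:4  d7:5  d8:5  d9:3  d10:4  d11:0 — peak 5 ≤ 5.

yes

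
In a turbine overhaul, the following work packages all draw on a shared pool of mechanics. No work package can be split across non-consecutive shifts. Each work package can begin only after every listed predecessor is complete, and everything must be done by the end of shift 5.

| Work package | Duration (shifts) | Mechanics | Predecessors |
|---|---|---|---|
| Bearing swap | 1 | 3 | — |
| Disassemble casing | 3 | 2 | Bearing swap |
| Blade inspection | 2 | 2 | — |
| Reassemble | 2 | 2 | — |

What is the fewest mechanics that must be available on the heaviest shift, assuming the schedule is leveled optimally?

Early-start (Bearing swap@1, Disassemble casing@2, Blade inspection@1, Reassemble@1) gives peak 7: s1:7  s2:6  s3:2  s4:2  s5:0.
Shift Blade inspection→2, Reassemble→4.
Schedule Bearing swap@1, Disassemble casing@2, Blade inspection@2, Reassemble@4: s1:3  s2:4  s3:4  s4:4  s5:2 — peak 4.
Total mechanic-shifts = 17 over 5 shifts ⇒ peak ≥ ⌈17/5⌉ = 4, so 4 is optimal.

4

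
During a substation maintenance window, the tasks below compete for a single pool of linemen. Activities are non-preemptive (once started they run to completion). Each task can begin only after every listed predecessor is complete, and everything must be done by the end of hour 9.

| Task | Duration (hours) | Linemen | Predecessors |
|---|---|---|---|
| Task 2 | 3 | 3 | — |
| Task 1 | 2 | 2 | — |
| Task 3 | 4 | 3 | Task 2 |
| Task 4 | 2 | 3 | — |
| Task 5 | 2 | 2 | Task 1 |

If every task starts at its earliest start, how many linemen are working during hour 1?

At early start, hour 1 has: Task 2, Task 1, Task 4.
Demand: 3 + 2 + 3 = 8.

8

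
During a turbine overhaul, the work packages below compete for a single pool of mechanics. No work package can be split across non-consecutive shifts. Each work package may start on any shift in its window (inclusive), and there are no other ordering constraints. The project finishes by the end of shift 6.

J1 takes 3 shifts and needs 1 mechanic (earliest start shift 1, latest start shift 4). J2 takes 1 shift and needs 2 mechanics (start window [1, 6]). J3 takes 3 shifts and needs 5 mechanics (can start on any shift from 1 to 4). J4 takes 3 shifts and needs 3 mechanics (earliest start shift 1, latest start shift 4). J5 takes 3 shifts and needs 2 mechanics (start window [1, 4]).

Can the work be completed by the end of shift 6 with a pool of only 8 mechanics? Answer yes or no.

Schedule J1@1, J2@1, J3@4, J4@1, J5@2: s1:6  s2:6  s3:6  s4:7  s5:5  s6:5 — peak 7 ≤ 8.

yes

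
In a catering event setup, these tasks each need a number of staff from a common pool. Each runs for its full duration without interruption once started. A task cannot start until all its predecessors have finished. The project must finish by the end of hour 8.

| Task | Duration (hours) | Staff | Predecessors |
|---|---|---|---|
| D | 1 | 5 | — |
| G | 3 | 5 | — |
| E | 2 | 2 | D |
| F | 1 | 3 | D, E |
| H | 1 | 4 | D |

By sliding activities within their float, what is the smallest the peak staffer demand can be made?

Early-start (D@1, G@1, E@2, F@4, H@2) gives peak 11: h1:10  h2:11  h3:7  h4:3  h5:0  h6:0  h7:0  h8:0.
Shift G→2, E→5, F→7, H→8.
Schedule D@1, G@2, E@5, F@7, H@8: h1:5  h2:5  h3:5  h4:5  h5:2  h6:2  h7:3  h8:4 — peak 5.

5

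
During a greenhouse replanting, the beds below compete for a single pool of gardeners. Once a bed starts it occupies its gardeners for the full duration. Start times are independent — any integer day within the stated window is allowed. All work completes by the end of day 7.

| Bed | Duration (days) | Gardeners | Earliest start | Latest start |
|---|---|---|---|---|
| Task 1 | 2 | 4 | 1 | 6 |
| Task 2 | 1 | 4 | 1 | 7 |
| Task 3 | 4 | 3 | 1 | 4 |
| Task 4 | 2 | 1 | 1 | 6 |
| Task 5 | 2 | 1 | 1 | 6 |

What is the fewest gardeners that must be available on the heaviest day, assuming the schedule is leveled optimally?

Early-start (Task 1@1, Task 2@1, Task 3@1, Task 4@1, Task 5@1) gives peak 13: d1:13  d2:9  d3:3  d4:3  d5:0  d6:0  d7:0.
Shift Task 2→3, Task 3→4, Task 4→4, Task 5→6.
Schedule Task 1@1, Task 2@3, Task 3@4, Task 4@4, Task 5@6: d1:4  d2:4  d3:4  d4:4  d5:4  d6:4  d7:4 — peak 4.
Total gardener-days = 28 over 7 days ⇒ peak ≥ ⌈28/7⌉ = 4, so 4 is optimal.

4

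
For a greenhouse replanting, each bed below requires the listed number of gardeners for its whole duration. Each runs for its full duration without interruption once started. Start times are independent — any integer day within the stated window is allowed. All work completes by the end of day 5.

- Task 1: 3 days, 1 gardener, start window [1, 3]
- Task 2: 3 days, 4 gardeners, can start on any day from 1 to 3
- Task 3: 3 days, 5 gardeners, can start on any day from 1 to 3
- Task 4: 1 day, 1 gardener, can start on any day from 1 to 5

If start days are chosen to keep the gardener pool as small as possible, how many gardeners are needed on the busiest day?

Early-start (Task 1@1, Task 2@1, Task 3@1, Task 4@1) gives peak 11: d1:11  d2:10  d3:10  d4:0  d5:0.
Shift Task 4→4.
Schedule Task 1@1, Task 2@1, Task 3@1, Task 4@4: d1:10  d2:10  d3:10  d4:1  d5:0 — peak 10.

10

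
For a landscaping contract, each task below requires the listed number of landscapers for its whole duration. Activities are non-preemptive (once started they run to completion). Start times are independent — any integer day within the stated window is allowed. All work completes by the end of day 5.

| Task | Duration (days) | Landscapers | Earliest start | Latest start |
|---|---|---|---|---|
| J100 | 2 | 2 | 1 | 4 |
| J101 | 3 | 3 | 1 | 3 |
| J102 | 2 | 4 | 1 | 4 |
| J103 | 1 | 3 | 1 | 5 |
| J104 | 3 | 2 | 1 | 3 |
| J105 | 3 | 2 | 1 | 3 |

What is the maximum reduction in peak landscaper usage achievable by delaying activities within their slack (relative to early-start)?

Early-start peak: d1:16  d2:13  d3:7  d4:0  d5:0 ⇒ 16.
Leveled (J100@1, J101@1, J102@4, J103@1, J104@2, J105@3): d1:8  d2:7  d3:7  d4:8  d5:6 ⇒ 8.
Reduction 16 − 8 = 8.

8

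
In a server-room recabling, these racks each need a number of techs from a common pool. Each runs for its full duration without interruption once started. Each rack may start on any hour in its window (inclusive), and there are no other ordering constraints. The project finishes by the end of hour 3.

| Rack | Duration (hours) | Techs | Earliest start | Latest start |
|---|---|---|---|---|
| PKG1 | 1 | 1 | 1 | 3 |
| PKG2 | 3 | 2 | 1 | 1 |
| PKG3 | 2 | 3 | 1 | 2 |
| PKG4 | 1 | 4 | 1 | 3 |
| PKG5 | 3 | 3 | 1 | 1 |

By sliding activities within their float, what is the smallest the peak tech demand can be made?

Early-start (PKG1@1, PKG2@1, PKG3@1, PKG4@1, PKG5@1) gives peak 13: h1:13  h2:8  h3:5.
Shift PKG4→3.
Schedule PKG1@1, PKG2@1, PKG3@1, PKG4@3, PKG5@1: h1:9  h2:8  h3:9 — peak 9.
Total tech-hours = 26 over 3 hours ⇒ peak ≥ ⌈26/3⌉ = 9, so 9 is optimal.

9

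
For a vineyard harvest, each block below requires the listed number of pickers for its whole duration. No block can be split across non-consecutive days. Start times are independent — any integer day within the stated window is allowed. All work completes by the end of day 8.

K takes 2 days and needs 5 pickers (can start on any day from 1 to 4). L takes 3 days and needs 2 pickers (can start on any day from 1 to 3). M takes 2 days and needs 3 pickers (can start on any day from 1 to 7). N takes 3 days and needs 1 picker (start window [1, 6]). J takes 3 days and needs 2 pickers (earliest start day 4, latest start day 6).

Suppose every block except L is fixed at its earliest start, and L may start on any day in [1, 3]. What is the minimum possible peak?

9

L@1: d1:11  d2:11  d3:3  d4:2  d5:2  d6:2  d7:0  d8:0 → peak 11
L@2: d1:9  d2:11  d3:3  d4:4  d5:2  d6:2  d7:0  d8:0 → peak 11
L@3: d1:9  d2:9  d3:3  d4:4  d5:4  d6:2  d7:0  d8:0 → peak 9
Best is L@3, peak 9.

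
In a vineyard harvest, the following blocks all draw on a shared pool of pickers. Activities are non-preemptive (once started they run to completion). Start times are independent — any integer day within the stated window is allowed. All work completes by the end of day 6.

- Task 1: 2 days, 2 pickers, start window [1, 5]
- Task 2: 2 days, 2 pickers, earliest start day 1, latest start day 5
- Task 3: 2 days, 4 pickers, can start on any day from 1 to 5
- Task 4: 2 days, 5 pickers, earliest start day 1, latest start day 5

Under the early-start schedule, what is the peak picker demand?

13

Early-start schedule: Task 1@1, Task 2@1, Task 3@1, Task 4@1.
Load per day: day 1: 13, day 2: 13, day 3: 0, day 4: 0, day 5: 0, day 6: 0.
Peak is 13.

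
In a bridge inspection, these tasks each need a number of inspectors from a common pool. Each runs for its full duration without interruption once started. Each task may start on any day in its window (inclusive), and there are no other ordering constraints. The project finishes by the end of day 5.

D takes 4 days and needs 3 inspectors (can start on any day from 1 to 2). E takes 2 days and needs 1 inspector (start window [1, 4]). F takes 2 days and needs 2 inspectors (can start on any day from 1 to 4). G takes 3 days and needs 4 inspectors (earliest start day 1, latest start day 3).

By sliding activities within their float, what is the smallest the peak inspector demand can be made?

7

Early-start (D@1, E@1, F@1, G@1) gives peak 10: d1:10  d2:10  d3:7  d4:3  d5:0.
Shift G→3.
Schedule D@1, E@1, F@1, G@3: d1:6  d2:6  d3:7  d4:7  d5:4 — peak 7.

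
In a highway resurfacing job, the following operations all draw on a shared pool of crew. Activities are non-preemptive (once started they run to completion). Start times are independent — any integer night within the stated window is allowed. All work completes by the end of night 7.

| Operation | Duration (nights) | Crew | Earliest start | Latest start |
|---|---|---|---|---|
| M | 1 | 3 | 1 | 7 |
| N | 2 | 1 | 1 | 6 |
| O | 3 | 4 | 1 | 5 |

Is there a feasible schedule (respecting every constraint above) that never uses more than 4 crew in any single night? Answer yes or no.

yes

Schedule M@1, N@1, O@3: n1:4  n2:1  n3:4  n4:4  n5:4  n6:0  n7:0 — peak 4 ≤ 4.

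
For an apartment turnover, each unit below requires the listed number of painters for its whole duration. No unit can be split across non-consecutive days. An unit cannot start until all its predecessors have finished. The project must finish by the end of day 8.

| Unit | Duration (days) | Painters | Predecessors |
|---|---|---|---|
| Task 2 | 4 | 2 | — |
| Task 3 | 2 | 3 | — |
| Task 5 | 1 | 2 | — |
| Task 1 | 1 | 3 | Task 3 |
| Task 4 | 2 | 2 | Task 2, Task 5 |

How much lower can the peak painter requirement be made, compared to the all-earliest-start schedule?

Early-start peak: d1:7  d2:5  d3:5  d4:2  d5:2  d6:2  d7:0  d8:0 ⇒ 7.
Leveled (Task 2@1, Task 3@1, Task 5@3, Task 1@4, Task 4@5): d1:5  d2:5  d3:4  d4:5  d5:2  d6:2  d7:0  d8:0 ⇒ 5.
Reduction 7 − 5 = 2.

2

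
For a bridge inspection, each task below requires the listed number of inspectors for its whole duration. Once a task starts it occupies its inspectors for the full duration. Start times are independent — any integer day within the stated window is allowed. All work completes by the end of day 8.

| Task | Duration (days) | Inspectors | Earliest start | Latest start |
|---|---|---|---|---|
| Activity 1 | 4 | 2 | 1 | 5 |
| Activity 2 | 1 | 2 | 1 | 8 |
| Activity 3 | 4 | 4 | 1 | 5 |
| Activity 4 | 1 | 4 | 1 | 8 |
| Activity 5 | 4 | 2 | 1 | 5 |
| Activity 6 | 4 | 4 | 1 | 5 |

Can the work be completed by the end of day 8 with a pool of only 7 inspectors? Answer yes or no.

no

The minimum achievable peak is 8; 7 < 8, so no feasible schedule stays within the cap.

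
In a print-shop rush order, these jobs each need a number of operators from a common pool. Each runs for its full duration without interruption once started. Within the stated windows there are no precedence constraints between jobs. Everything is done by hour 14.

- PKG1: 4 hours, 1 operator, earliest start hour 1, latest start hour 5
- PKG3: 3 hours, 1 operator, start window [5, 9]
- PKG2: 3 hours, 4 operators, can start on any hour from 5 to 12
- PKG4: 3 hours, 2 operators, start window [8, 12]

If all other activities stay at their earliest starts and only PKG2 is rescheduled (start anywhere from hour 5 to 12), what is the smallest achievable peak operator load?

4

PKG2@5: h1:1  h2:1  h3:1  h4:1  h5:5  h6:5  h7:5  h8:2  h9:2  h10:2  h11:0  h12:0  h13:0  h14:0 → peak 5
PKG2@6: h1:1  h2:1  h3:1  h4:1  h5:1  h6:5  h7:5  h8:6  h9:2  h10:2  h11:0  h12:0  h13:0  h14:0 → peak 6
PKG2@7: h1:1  h2:1  h3:1  h4:1  h5:1  h6:1  h7:5  h8:6  h9:6  h10:2  h11:0  h12:0  h13:0  h14:0 → peak 6
PKG2@8: h1:1  h2:1  h3:1  h4:1  h5:1  h6:1  h7:1  h8:6  h9:6  h10:6  h11:0  h12:0  h13:0  h14:0 → peak 6
PKG2@9: h1:1  h2:1  h3:1  h4:1  h5:1  h6:1  h7:1  h8:2  h9:6  h10:6  h11:4  h12:0  h13:0  h14:0 → peak 6
PKG2@10: h1:1  h2:1  h3:1  h4:1  h5:1  h6:1  h7:1  h8:2  h9:2  h10:6  h11:4  h12:4  h13:0  h14:0 → peak 6
PKG2@11: h1:1  h2:1  h3:1  h4:1  h5:1  h6:1  h7:1  h8:2  h9:2  h10:2  h11:4  h12:4  h13:4  h14:0 → peak 4
PKG2@12: h1:1  h2:1  h3:1  h4:1  h5:1  h6:1  h7:1  h8:2  h9:2  h10:2  h11:0  h12:4  h13:4  h14:4 → peak 4
Best is PKG2@11, peak 4.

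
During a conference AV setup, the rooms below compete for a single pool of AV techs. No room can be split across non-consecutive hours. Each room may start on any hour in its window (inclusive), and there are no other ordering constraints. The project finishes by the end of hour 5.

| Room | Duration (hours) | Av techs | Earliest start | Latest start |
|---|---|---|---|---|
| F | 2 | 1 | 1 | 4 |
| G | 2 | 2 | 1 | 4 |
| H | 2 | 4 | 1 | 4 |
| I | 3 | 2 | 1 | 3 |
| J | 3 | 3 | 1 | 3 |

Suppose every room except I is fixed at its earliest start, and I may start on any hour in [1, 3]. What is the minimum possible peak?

I@1: h1:12  h2:12  h3:5  h4:0  h5:0 → peak 12
I@2: h1:10  h2:12  h3:5  h4:2  h5:0 → peak 12
I@3: h1:10  h2:10  h3:5  h4:2  h5:2 → peak 10
Best is I@3, peak 10.

10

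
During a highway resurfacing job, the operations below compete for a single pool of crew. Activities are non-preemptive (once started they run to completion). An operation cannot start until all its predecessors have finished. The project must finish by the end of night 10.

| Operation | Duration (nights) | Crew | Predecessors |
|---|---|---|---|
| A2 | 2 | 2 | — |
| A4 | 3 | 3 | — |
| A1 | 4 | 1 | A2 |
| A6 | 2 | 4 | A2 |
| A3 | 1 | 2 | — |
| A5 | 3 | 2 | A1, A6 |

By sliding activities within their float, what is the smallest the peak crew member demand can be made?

Early-start (A2@1, A4@1, A1@3, A6@3, A3@1, A5@7) gives peak 8: n1:7  n2:5  n3:8  n4:5  n5:1  n6:1  n7:2  n8:2  n9:2  n10:0.
Shift A6→4, A3→6.
Schedule A2@1, A4@1, A1@3, A6@4, A3@6, A5@7: n1:5  n2:5  n3:4  n4:5  n5:5  n6:3  n7:2  n8:2  n9:2  n10:0 — peak 5.

5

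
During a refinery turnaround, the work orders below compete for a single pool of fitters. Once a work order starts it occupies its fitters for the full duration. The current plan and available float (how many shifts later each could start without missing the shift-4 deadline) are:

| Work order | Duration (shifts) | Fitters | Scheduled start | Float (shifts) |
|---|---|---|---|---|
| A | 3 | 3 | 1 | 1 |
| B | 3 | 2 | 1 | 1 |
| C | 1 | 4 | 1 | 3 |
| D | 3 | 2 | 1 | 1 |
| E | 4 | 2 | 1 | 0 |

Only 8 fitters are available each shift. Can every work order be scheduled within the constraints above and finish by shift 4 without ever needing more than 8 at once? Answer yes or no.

Total fitter-shifts = 33; over 4 shifts the average is 33/4 > 8, so some shift must exceed 8.

no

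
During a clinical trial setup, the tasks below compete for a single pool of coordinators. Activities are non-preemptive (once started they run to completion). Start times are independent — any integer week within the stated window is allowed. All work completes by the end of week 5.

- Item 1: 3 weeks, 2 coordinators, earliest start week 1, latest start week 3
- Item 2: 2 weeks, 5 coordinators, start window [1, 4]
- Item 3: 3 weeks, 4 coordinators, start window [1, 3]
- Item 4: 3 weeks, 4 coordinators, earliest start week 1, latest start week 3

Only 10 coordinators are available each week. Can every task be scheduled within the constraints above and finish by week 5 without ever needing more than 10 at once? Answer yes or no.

Schedule Item 1@1, Item 2@1, Item 3@3, Item 4@3: w1:7  w2:7  w3:10  w4:8  w5:8 — peak 10 ≤ 10.

yes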